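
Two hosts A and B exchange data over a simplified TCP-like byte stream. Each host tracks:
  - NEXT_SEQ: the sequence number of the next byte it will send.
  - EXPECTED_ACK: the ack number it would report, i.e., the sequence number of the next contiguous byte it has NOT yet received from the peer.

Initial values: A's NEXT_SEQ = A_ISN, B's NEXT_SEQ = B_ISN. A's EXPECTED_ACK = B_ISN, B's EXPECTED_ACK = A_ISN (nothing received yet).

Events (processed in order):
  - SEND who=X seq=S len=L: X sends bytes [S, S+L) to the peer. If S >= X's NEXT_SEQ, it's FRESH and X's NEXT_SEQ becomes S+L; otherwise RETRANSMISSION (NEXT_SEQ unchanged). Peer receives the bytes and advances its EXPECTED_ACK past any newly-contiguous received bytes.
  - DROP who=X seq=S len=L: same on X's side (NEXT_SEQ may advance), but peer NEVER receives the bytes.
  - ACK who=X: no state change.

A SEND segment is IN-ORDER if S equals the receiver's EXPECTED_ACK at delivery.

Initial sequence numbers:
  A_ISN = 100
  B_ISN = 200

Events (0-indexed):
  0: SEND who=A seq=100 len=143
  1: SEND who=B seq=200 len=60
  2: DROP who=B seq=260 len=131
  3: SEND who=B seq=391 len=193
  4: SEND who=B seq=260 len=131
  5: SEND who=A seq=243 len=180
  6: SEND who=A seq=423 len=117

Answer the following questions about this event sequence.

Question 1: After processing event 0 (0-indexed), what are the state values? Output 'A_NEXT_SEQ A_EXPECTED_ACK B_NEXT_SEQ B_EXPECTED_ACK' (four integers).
After event 0: A_seq=243 A_ack=200 B_seq=200 B_ack=243

243 200 200 243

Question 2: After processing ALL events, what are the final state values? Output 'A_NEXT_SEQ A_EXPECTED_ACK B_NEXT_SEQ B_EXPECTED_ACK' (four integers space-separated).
Answer: 540 584 584 540

Derivation:
After event 0: A_seq=243 A_ack=200 B_seq=200 B_ack=243
After event 1: A_seq=243 A_ack=260 B_seq=260 B_ack=243
After event 2: A_seq=243 A_ack=260 B_seq=391 B_ack=243
After event 3: A_seq=243 A_ack=260 B_seq=584 B_ack=243
After event 4: A_seq=243 A_ack=584 B_seq=584 B_ack=243
After event 5: A_seq=423 A_ack=584 B_seq=584 B_ack=423
After event 6: A_seq=540 A_ack=584 B_seq=584 B_ack=540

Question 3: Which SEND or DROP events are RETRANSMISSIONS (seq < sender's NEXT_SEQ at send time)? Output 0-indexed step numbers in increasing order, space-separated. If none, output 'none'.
Step 0: SEND seq=100 -> fresh
Step 1: SEND seq=200 -> fresh
Step 2: DROP seq=260 -> fresh
Step 3: SEND seq=391 -> fresh
Step 4: SEND seq=260 -> retransmit
Step 5: SEND seq=243 -> fresh
Step 6: SEND seq=423 -> fresh

Answer: 4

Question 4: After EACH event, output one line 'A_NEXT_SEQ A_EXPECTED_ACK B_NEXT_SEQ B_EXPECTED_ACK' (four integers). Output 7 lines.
243 200 200 243
243 260 260 243
243 260 391 243
243 260 584 243
243 584 584 243
423 584 584 423
540 584 584 540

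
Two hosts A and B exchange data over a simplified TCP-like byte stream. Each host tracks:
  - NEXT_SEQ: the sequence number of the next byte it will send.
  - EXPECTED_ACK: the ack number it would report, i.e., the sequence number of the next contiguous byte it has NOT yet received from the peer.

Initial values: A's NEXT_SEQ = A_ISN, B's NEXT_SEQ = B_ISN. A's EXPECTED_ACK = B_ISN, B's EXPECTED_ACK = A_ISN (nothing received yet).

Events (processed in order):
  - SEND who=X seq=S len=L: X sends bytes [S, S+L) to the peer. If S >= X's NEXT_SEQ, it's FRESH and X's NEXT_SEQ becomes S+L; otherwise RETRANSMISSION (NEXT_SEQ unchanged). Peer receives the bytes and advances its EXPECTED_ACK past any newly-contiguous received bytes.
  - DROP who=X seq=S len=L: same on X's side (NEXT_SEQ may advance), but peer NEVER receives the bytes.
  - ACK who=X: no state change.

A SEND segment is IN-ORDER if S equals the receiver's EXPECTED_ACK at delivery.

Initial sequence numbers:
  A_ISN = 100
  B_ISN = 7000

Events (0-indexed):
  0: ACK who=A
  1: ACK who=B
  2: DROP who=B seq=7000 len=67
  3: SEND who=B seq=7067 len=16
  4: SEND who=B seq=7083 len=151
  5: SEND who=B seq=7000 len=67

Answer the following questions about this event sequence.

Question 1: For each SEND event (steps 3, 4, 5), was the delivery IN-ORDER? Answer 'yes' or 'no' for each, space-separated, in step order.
Step 3: SEND seq=7067 -> out-of-order
Step 4: SEND seq=7083 -> out-of-order
Step 5: SEND seq=7000 -> in-order

Answer: no no yes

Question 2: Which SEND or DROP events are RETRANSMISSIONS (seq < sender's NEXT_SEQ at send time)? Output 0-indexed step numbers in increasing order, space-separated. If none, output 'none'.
Step 2: DROP seq=7000 -> fresh
Step 3: SEND seq=7067 -> fresh
Step 4: SEND seq=7083 -> fresh
Step 5: SEND seq=7000 -> retransmit

Answer: 5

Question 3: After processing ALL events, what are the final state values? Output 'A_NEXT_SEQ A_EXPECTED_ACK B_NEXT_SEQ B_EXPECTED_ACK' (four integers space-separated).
After event 0: A_seq=100 A_ack=7000 B_seq=7000 B_ack=100
After event 1: A_seq=100 A_ack=7000 B_seq=7000 B_ack=100
After event 2: A_seq=100 A_ack=7000 B_seq=7067 B_ack=100
After event 3: A_seq=100 A_ack=7000 B_seq=7083 B_ack=100
After event 4: A_seq=100 A_ack=7000 B_seq=7234 B_ack=100
After event 5: A_seq=100 A_ack=7234 B_seq=7234 B_ack=100

Answer: 100 7234 7234 100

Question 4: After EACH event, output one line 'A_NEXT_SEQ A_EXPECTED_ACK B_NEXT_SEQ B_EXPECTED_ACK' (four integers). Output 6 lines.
100 7000 7000 100
100 7000 7000 100
100 7000 7067 100
100 7000 7083 100
100 7000 7234 100
100 7234 7234 100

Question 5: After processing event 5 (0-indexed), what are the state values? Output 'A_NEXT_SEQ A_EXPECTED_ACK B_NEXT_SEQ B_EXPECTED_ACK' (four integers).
After event 0: A_seq=100 A_ack=7000 B_seq=7000 B_ack=100
After event 1: A_seq=100 A_ack=7000 B_seq=7000 B_ack=100
After event 2: A_seq=100 A_ack=7000 B_seq=7067 B_ack=100
After event 3: A_seq=100 A_ack=7000 B_seq=7083 B_ack=100
After event 4: A_seq=100 A_ack=7000 B_seq=7234 B_ack=100
After event 5: A_seq=100 A_ack=7234 B_seq=7234 B_ack=100

100 7234 7234 100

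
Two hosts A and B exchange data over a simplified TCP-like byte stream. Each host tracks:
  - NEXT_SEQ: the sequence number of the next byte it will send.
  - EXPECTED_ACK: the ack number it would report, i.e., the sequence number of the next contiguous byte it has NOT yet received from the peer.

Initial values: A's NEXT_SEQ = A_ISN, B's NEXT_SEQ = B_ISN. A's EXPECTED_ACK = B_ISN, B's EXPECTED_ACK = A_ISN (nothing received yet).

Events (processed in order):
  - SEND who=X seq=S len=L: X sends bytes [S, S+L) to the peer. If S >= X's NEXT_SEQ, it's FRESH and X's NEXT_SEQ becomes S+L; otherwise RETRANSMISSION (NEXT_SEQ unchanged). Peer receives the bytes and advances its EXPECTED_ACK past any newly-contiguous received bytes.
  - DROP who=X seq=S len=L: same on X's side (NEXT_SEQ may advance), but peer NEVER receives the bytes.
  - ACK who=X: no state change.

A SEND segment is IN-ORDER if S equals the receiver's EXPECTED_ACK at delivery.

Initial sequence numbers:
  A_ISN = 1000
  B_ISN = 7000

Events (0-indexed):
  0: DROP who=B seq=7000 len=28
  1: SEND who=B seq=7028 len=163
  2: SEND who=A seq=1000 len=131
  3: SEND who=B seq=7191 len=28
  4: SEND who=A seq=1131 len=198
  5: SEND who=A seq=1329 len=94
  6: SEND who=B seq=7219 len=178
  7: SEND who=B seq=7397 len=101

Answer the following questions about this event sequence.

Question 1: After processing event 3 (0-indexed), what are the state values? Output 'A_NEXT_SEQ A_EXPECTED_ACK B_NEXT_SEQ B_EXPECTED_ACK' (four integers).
After event 0: A_seq=1000 A_ack=7000 B_seq=7028 B_ack=1000
After event 1: A_seq=1000 A_ack=7000 B_seq=7191 B_ack=1000
After event 2: A_seq=1131 A_ack=7000 B_seq=7191 B_ack=1131
After event 3: A_seq=1131 A_ack=7000 B_seq=7219 B_ack=1131

1131 7000 7219 1131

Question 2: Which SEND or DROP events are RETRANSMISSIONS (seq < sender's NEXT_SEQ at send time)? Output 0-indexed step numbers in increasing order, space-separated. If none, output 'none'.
Step 0: DROP seq=7000 -> fresh
Step 1: SEND seq=7028 -> fresh
Step 2: SEND seq=1000 -> fresh
Step 3: SEND seq=7191 -> fresh
Step 4: SEND seq=1131 -> fresh
Step 5: SEND seq=1329 -> fresh
Step 6: SEND seq=7219 -> fresh
Step 7: SEND seq=7397 -> fresh

Answer: none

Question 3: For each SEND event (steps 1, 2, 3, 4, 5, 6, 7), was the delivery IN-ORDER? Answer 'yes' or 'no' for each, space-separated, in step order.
Step 1: SEND seq=7028 -> out-of-order
Step 2: SEND seq=1000 -> in-order
Step 3: SEND seq=7191 -> out-of-order
Step 4: SEND seq=1131 -> in-order
Step 5: SEND seq=1329 -> in-order
Step 6: SEND seq=7219 -> out-of-order
Step 7: SEND seq=7397 -> out-of-order

Answer: no yes no yes yes no no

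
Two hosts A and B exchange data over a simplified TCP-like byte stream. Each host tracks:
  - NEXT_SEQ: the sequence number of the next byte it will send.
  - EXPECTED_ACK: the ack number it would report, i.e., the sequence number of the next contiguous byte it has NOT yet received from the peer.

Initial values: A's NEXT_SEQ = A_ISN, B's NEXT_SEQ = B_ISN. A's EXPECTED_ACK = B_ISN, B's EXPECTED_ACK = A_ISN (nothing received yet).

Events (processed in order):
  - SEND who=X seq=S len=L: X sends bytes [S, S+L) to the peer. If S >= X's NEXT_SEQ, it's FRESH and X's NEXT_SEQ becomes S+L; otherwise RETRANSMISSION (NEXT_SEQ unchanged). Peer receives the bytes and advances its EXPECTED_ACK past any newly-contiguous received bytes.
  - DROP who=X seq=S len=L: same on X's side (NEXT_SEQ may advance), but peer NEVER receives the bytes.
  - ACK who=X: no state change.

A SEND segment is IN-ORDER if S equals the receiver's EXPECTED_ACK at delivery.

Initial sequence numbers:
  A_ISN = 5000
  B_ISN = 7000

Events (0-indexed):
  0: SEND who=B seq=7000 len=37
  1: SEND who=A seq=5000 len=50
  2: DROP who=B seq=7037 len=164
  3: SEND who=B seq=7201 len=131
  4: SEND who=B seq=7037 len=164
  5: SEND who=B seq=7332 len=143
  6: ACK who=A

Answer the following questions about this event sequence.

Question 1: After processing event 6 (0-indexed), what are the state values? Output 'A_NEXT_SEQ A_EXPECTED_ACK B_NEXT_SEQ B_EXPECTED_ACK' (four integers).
After event 0: A_seq=5000 A_ack=7037 B_seq=7037 B_ack=5000
After event 1: A_seq=5050 A_ack=7037 B_seq=7037 B_ack=5050
After event 2: A_seq=5050 A_ack=7037 B_seq=7201 B_ack=5050
After event 3: A_seq=5050 A_ack=7037 B_seq=7332 B_ack=5050
After event 4: A_seq=5050 A_ack=7332 B_seq=7332 B_ack=5050
After event 5: A_seq=5050 A_ack=7475 B_seq=7475 B_ack=5050
After event 6: A_seq=5050 A_ack=7475 B_seq=7475 B_ack=5050

5050 7475 7475 5050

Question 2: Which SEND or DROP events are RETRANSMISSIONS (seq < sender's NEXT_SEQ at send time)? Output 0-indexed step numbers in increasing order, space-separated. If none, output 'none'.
Step 0: SEND seq=7000 -> fresh
Step 1: SEND seq=5000 -> fresh
Step 2: DROP seq=7037 -> fresh
Step 3: SEND seq=7201 -> fresh
Step 4: SEND seq=7037 -> retransmit
Step 5: SEND seq=7332 -> fresh

Answer: 4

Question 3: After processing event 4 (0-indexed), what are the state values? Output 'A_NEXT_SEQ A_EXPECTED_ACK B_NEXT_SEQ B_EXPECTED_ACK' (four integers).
After event 0: A_seq=5000 A_ack=7037 B_seq=7037 B_ack=5000
After event 1: A_seq=5050 A_ack=7037 B_seq=7037 B_ack=5050
After event 2: A_seq=5050 A_ack=7037 B_seq=7201 B_ack=5050
After event 3: A_seq=5050 A_ack=7037 B_seq=7332 B_ack=5050
After event 4: A_seq=5050 A_ack=7332 B_seq=7332 B_ack=5050

5050 7332 7332 5050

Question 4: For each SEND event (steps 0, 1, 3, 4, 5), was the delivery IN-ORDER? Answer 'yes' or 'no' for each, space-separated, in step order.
Step 0: SEND seq=7000 -> in-order
Step 1: SEND seq=5000 -> in-order
Step 3: SEND seq=7201 -> out-of-order
Step 4: SEND seq=7037 -> in-order
Step 5: SEND seq=7332 -> in-order

Answer: yes yes no yes yes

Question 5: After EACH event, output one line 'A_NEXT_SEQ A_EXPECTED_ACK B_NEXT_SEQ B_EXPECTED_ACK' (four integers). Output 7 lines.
5000 7037 7037 5000
5050 7037 7037 5050
5050 7037 7201 5050
5050 7037 7332 5050
5050 7332 7332 5050
5050 7475 7475 5050
5050 7475 7475 5050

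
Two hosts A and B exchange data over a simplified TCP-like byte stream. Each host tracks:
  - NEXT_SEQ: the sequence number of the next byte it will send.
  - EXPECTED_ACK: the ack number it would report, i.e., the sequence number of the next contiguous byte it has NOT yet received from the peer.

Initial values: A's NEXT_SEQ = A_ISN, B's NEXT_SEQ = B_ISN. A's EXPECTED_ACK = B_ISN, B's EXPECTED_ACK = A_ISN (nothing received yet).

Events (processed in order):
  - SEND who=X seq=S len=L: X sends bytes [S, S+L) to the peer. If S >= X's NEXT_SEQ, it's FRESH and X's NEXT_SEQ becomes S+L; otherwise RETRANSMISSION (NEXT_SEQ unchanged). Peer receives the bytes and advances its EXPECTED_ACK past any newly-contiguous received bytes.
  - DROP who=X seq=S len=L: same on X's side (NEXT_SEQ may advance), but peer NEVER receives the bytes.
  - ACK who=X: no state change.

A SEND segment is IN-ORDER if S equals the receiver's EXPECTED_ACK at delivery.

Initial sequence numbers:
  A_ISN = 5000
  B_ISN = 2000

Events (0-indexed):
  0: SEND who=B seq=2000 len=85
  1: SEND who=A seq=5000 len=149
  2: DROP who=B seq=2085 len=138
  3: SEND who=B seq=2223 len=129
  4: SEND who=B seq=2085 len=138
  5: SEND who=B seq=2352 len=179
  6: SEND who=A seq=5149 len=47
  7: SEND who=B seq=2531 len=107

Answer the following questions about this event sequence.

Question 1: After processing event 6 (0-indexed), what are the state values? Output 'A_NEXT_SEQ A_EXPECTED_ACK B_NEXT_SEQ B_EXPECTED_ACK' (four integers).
After event 0: A_seq=5000 A_ack=2085 B_seq=2085 B_ack=5000
After event 1: A_seq=5149 A_ack=2085 B_seq=2085 B_ack=5149
After event 2: A_seq=5149 A_ack=2085 B_seq=2223 B_ack=5149
After event 3: A_seq=5149 A_ack=2085 B_seq=2352 B_ack=5149
After event 4: A_seq=5149 A_ack=2352 B_seq=2352 B_ack=5149
After event 5: A_seq=5149 A_ack=2531 B_seq=2531 B_ack=5149
After event 6: A_seq=5196 A_ack=2531 B_seq=2531 B_ack=5196

5196 2531 2531 5196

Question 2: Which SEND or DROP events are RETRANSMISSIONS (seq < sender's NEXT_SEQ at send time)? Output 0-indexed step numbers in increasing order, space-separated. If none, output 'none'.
Step 0: SEND seq=2000 -> fresh
Step 1: SEND seq=5000 -> fresh
Step 2: DROP seq=2085 -> fresh
Step 3: SEND seq=2223 -> fresh
Step 4: SEND seq=2085 -> retransmit
Step 5: SEND seq=2352 -> fresh
Step 6: SEND seq=5149 -> fresh
Step 7: SEND seq=2531 -> fresh

Answer: 4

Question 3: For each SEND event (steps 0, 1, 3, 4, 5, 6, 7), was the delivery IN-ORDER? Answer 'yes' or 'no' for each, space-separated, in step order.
Step 0: SEND seq=2000 -> in-order
Step 1: SEND seq=5000 -> in-order
Step 3: SEND seq=2223 -> out-of-order
Step 4: SEND seq=2085 -> in-order
Step 5: SEND seq=2352 -> in-order
Step 6: SEND seq=5149 -> in-order
Step 7: SEND seq=2531 -> in-order

Answer: yes yes no yes yes yes yes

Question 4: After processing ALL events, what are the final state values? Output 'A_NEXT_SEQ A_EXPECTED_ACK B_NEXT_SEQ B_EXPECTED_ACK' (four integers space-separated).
Answer: 5196 2638 2638 5196

Derivation:
After event 0: A_seq=5000 A_ack=2085 B_seq=2085 B_ack=5000
After event 1: A_seq=5149 A_ack=2085 B_seq=2085 B_ack=5149
After event 2: A_seq=5149 A_ack=2085 B_seq=2223 B_ack=5149
After event 3: A_seq=5149 A_ack=2085 B_seq=2352 B_ack=5149
After event 4: A_seq=5149 A_ack=2352 B_seq=2352 B_ack=5149
After event 5: A_seq=5149 A_ack=2531 B_seq=2531 B_ack=5149
After event 6: A_seq=5196 A_ack=2531 B_seq=2531 B_ack=5196
After event 7: A_seq=5196 A_ack=2638 B_seq=2638 B_ack=5196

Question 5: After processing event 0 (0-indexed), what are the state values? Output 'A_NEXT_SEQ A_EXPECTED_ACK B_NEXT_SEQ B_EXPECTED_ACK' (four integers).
After event 0: A_seq=5000 A_ack=2085 B_seq=2085 B_ack=5000

5000 2085 2085 5000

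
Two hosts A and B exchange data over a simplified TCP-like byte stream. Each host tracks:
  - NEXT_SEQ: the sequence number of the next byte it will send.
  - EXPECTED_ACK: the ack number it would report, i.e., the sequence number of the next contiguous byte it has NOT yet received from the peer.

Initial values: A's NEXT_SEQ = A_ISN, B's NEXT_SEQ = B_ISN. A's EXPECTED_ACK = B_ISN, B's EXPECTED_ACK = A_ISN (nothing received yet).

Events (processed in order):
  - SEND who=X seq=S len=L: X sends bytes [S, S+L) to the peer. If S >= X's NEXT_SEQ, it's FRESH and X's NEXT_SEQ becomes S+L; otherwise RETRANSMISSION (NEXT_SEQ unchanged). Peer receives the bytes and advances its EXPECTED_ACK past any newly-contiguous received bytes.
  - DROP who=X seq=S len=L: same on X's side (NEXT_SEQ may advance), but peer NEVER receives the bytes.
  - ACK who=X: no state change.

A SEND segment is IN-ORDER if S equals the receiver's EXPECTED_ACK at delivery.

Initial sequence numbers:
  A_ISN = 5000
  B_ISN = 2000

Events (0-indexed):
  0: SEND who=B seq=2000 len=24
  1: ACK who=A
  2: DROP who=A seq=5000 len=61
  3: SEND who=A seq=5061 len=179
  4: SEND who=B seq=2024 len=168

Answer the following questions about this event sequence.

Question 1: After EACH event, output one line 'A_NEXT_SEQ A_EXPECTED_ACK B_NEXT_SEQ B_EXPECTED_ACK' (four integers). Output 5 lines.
5000 2024 2024 5000
5000 2024 2024 5000
5061 2024 2024 5000
5240 2024 2024 5000
5240 2192 2192 5000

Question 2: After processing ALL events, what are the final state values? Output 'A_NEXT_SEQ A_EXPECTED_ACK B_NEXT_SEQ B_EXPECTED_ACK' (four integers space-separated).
Answer: 5240 2192 2192 5000

Derivation:
After event 0: A_seq=5000 A_ack=2024 B_seq=2024 B_ack=5000
After event 1: A_seq=5000 A_ack=2024 B_seq=2024 B_ack=5000
After event 2: A_seq=5061 A_ack=2024 B_seq=2024 B_ack=5000
After event 3: A_seq=5240 A_ack=2024 B_seq=2024 B_ack=5000
After event 4: A_seq=5240 A_ack=2192 B_seq=2192 B_ack=5000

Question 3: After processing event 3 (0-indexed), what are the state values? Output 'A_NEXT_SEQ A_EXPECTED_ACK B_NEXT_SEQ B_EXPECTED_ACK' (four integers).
After event 0: A_seq=5000 A_ack=2024 B_seq=2024 B_ack=5000
After event 1: A_seq=5000 A_ack=2024 B_seq=2024 B_ack=5000
After event 2: A_seq=5061 A_ack=2024 B_seq=2024 B_ack=5000
After event 3: A_seq=5240 A_ack=2024 B_seq=2024 B_ack=5000

5240 2024 2024 5000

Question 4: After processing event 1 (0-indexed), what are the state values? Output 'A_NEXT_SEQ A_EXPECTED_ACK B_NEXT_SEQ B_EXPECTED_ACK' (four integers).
After event 0: A_seq=5000 A_ack=2024 B_seq=2024 B_ack=5000
After event 1: A_seq=5000 A_ack=2024 B_seq=2024 B_ack=5000

5000 2024 2024 5000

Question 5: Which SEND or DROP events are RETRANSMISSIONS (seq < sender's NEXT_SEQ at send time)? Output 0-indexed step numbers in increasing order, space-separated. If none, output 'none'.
Step 0: SEND seq=2000 -> fresh
Step 2: DROP seq=5000 -> fresh
Step 3: SEND seq=5061 -> fresh
Step 4: SEND seq=2024 -> fresh

Answer: none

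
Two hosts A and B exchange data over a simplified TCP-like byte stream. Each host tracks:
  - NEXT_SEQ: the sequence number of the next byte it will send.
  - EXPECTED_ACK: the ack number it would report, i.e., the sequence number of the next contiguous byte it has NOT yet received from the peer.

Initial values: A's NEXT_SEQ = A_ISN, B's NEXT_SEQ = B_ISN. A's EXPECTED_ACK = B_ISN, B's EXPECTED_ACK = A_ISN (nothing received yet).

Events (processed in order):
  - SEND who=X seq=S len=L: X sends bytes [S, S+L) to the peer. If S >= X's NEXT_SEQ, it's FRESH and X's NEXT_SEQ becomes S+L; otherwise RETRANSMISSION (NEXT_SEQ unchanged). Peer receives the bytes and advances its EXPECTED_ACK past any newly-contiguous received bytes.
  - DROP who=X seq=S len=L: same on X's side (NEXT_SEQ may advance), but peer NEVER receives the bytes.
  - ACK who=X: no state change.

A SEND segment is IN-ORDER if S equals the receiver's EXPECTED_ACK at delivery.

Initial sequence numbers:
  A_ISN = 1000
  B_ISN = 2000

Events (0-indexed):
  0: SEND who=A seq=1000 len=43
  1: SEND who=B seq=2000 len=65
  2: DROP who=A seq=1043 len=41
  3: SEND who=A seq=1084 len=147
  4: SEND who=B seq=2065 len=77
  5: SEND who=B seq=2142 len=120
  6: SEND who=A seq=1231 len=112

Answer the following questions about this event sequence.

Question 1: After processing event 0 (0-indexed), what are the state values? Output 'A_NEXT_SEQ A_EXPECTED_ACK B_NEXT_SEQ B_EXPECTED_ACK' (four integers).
After event 0: A_seq=1043 A_ack=2000 B_seq=2000 B_ack=1043

1043 2000 2000 1043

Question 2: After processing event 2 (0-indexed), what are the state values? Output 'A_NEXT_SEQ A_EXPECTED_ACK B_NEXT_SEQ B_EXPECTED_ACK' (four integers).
After event 0: A_seq=1043 A_ack=2000 B_seq=2000 B_ack=1043
After event 1: A_seq=1043 A_ack=2065 B_seq=2065 B_ack=1043
After event 2: A_seq=1084 A_ack=2065 B_seq=2065 B_ack=1043

1084 2065 2065 1043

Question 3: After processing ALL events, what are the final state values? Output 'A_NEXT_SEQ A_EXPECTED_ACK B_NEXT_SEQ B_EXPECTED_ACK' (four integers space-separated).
Answer: 1343 2262 2262 1043

Derivation:
After event 0: A_seq=1043 A_ack=2000 B_seq=2000 B_ack=1043
After event 1: A_seq=1043 A_ack=2065 B_seq=2065 B_ack=1043
After event 2: A_seq=1084 A_ack=2065 B_seq=2065 B_ack=1043
After event 3: A_seq=1231 A_ack=2065 B_seq=2065 B_ack=1043
After event 4: A_seq=1231 A_ack=2142 B_seq=2142 B_ack=1043
After event 5: A_seq=1231 A_ack=2262 B_seq=2262 B_ack=1043
After event 6: A_seq=1343 A_ack=2262 B_seq=2262 B_ack=1043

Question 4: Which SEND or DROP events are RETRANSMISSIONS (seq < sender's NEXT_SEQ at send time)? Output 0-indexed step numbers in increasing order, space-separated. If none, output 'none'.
Answer: none

Derivation:
Step 0: SEND seq=1000 -> fresh
Step 1: SEND seq=2000 -> fresh
Step 2: DROP seq=1043 -> fresh
Step 3: SEND seq=1084 -> fresh
Step 4: SEND seq=2065 -> fresh
Step 5: SEND seq=2142 -> fresh
Step 6: SEND seq=1231 -> fresh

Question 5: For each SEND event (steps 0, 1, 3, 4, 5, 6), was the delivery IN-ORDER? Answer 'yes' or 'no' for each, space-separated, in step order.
Answer: yes yes no yes yes no

Derivation:
Step 0: SEND seq=1000 -> in-order
Step 1: SEND seq=2000 -> in-order
Step 3: SEND seq=1084 -> out-of-order
Step 4: SEND seq=2065 -> in-order
Step 5: SEND seq=2142 -> in-order
Step 6: SEND seq=1231 -> out-of-order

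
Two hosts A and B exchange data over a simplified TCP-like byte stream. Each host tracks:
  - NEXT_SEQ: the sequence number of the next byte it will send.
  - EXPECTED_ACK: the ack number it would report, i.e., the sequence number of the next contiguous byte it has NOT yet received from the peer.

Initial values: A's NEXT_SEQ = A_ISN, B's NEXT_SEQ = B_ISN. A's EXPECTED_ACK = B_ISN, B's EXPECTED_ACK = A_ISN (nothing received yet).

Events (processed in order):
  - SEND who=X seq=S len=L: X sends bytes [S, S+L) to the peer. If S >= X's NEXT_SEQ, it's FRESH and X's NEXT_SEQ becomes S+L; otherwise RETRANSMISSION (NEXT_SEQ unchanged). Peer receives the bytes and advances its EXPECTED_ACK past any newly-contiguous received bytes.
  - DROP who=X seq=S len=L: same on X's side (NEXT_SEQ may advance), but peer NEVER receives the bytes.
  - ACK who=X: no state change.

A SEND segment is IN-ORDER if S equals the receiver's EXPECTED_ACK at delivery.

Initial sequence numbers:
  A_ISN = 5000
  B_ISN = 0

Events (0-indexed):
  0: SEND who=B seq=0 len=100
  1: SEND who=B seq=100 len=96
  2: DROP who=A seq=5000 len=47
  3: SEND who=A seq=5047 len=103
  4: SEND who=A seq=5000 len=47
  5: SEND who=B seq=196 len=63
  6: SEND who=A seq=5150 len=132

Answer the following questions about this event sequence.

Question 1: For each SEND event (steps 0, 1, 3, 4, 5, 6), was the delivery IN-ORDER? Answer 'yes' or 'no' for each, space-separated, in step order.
Step 0: SEND seq=0 -> in-order
Step 1: SEND seq=100 -> in-order
Step 3: SEND seq=5047 -> out-of-order
Step 4: SEND seq=5000 -> in-order
Step 5: SEND seq=196 -> in-order
Step 6: SEND seq=5150 -> in-order

Answer: yes yes no yes yes yes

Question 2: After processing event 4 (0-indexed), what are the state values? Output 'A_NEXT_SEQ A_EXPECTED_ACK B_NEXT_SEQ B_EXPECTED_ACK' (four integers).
After event 0: A_seq=5000 A_ack=100 B_seq=100 B_ack=5000
After event 1: A_seq=5000 A_ack=196 B_seq=196 B_ack=5000
After event 2: A_seq=5047 A_ack=196 B_seq=196 B_ack=5000
After event 3: A_seq=5150 A_ack=196 B_seq=196 B_ack=5000
After event 4: A_seq=5150 A_ack=196 B_seq=196 B_ack=5150

5150 196 196 5150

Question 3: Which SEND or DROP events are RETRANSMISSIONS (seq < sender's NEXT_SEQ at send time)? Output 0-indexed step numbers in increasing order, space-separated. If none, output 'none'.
Step 0: SEND seq=0 -> fresh
Step 1: SEND seq=100 -> fresh
Step 2: DROP seq=5000 -> fresh
Step 3: SEND seq=5047 -> fresh
Step 4: SEND seq=5000 -> retransmit
Step 5: SEND seq=196 -> fresh
Step 6: SEND seq=5150 -> fresh

Answer: 4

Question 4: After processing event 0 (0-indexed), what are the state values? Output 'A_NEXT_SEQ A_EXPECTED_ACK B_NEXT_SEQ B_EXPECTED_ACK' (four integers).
After event 0: A_seq=5000 A_ack=100 B_seq=100 B_ack=5000

5000 100 100 5000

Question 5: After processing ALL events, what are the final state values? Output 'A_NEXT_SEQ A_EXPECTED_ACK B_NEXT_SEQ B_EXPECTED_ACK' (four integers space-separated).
After event 0: A_seq=5000 A_ack=100 B_seq=100 B_ack=5000
After event 1: A_seq=5000 A_ack=196 B_seq=196 B_ack=5000
After event 2: A_seq=5047 A_ack=196 B_seq=196 B_ack=5000
After event 3: A_seq=5150 A_ack=196 B_seq=196 B_ack=5000
After event 4: A_seq=5150 A_ack=196 B_seq=196 B_ack=5150
After event 5: A_seq=5150 A_ack=259 B_seq=259 B_ack=5150
After event 6: A_seq=5282 A_ack=259 B_seq=259 B_ack=5282

Answer: 5282 259 259 5282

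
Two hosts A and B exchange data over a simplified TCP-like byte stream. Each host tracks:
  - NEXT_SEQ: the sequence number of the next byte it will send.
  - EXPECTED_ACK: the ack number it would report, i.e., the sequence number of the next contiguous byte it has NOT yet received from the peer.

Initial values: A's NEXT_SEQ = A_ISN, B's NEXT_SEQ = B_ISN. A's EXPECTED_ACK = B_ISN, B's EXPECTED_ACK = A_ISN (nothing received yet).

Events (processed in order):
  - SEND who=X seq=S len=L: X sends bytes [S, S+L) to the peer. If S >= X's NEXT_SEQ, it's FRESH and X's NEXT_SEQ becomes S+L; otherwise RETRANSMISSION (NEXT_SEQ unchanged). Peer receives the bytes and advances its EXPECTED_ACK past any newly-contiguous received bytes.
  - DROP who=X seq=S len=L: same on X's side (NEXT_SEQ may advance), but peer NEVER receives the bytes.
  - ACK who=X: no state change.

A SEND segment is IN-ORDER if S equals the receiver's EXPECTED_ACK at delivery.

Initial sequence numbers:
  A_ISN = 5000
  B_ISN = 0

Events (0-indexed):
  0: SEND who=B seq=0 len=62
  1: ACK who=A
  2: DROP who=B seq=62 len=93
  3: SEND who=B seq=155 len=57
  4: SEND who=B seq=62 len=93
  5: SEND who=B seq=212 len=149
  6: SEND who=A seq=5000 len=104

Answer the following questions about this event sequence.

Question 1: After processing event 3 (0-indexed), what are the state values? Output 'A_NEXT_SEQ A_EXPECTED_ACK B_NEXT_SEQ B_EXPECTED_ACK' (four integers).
After event 0: A_seq=5000 A_ack=62 B_seq=62 B_ack=5000
After event 1: A_seq=5000 A_ack=62 B_seq=62 B_ack=5000
After event 2: A_seq=5000 A_ack=62 B_seq=155 B_ack=5000
After event 3: A_seq=5000 A_ack=62 B_seq=212 B_ack=5000

5000 62 212 5000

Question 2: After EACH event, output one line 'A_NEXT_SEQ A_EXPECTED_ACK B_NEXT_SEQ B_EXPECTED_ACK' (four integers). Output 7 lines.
5000 62 62 5000
5000 62 62 5000
5000 62 155 5000
5000 62 212 5000
5000 212 212 5000
5000 361 361 5000
5104 361 361 5104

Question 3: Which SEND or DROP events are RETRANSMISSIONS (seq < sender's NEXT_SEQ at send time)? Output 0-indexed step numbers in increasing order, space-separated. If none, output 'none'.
Step 0: SEND seq=0 -> fresh
Step 2: DROP seq=62 -> fresh
Step 3: SEND seq=155 -> fresh
Step 4: SEND seq=62 -> retransmit
Step 5: SEND seq=212 -> fresh
Step 6: SEND seq=5000 -> fresh

Answer: 4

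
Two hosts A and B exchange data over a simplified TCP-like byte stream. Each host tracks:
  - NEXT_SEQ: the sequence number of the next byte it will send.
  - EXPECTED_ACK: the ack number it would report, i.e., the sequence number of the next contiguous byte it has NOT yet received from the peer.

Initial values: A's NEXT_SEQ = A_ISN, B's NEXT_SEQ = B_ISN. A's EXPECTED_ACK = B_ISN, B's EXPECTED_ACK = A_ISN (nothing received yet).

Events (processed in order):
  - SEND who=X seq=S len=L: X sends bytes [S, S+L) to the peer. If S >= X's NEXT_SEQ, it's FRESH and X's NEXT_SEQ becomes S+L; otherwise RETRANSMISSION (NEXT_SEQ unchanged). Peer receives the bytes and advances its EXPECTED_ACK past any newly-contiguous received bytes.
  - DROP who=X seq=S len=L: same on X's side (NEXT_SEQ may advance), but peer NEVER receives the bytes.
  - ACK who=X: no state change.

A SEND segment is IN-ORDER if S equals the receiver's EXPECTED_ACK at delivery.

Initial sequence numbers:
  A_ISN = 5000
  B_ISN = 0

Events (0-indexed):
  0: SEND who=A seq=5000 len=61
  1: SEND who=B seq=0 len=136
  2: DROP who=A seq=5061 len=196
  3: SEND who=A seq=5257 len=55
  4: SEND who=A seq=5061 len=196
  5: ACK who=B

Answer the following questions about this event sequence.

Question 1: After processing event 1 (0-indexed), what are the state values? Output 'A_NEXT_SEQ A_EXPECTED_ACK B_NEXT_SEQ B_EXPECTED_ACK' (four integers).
After event 0: A_seq=5061 A_ack=0 B_seq=0 B_ack=5061
After event 1: A_seq=5061 A_ack=136 B_seq=136 B_ack=5061

5061 136 136 5061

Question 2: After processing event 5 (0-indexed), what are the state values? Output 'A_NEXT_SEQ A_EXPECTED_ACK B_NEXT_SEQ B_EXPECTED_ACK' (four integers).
After event 0: A_seq=5061 A_ack=0 B_seq=0 B_ack=5061
After event 1: A_seq=5061 A_ack=136 B_seq=136 B_ack=5061
After event 2: A_seq=5257 A_ack=136 B_seq=136 B_ack=5061
After event 3: A_seq=5312 A_ack=136 B_seq=136 B_ack=5061
After event 4: A_seq=5312 A_ack=136 B_seq=136 B_ack=5312
After event 5: A_seq=5312 A_ack=136 B_seq=136 B_ack=5312

5312 136 136 5312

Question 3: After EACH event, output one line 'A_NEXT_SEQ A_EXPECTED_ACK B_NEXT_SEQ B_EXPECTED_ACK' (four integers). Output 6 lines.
5061 0 0 5061
5061 136 136 5061
5257 136 136 5061
5312 136 136 5061
5312 136 136 5312
5312 136 136 5312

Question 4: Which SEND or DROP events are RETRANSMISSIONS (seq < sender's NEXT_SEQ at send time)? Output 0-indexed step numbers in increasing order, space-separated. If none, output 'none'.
Step 0: SEND seq=5000 -> fresh
Step 1: SEND seq=0 -> fresh
Step 2: DROP seq=5061 -> fresh
Step 3: SEND seq=5257 -> fresh
Step 4: SEND seq=5061 -> retransmit

Answer: 4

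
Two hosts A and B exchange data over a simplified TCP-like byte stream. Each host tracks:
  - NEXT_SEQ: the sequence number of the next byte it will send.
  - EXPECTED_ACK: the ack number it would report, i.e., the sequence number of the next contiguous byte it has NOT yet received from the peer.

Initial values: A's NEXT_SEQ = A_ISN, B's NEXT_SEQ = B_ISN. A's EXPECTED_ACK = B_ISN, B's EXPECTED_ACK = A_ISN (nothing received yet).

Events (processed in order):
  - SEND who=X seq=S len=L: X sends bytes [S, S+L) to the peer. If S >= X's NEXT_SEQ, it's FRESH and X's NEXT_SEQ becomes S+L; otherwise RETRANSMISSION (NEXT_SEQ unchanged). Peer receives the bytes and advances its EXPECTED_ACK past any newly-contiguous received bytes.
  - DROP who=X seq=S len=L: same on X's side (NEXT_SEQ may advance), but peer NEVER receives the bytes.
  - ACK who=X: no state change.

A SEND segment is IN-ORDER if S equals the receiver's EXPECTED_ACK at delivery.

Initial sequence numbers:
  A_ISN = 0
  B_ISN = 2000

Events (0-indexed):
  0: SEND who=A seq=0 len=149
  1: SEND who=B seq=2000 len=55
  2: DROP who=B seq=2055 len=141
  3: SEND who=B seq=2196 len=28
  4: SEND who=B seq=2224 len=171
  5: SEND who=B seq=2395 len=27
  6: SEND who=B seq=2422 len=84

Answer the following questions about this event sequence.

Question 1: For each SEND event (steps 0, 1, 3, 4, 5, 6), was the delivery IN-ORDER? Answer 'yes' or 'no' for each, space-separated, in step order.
Step 0: SEND seq=0 -> in-order
Step 1: SEND seq=2000 -> in-order
Step 3: SEND seq=2196 -> out-of-order
Step 4: SEND seq=2224 -> out-of-order
Step 5: SEND seq=2395 -> out-of-order
Step 6: SEND seq=2422 -> out-of-order

Answer: yes yes no no no no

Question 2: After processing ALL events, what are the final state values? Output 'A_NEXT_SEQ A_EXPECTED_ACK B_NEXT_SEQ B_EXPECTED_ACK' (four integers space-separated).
After event 0: A_seq=149 A_ack=2000 B_seq=2000 B_ack=149
After event 1: A_seq=149 A_ack=2055 B_seq=2055 B_ack=149
After event 2: A_seq=149 A_ack=2055 B_seq=2196 B_ack=149
After event 3: A_seq=149 A_ack=2055 B_seq=2224 B_ack=149
After event 4: A_seq=149 A_ack=2055 B_seq=2395 B_ack=149
After event 5: A_seq=149 A_ack=2055 B_seq=2422 B_ack=149
After event 6: A_seq=149 A_ack=2055 B_seq=2506 B_ack=149

Answer: 149 2055 2506 149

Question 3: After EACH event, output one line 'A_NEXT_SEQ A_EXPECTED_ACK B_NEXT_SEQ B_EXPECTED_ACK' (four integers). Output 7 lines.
149 2000 2000 149
149 2055 2055 149
149 2055 2196 149
149 2055 2224 149
149 2055 2395 149
149 2055 2422 149
149 2055 2506 149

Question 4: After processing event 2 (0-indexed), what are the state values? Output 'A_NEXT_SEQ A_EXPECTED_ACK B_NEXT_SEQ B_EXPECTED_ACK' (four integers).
After event 0: A_seq=149 A_ack=2000 B_seq=2000 B_ack=149
After event 1: A_seq=149 A_ack=2055 B_seq=2055 B_ack=149
After event 2: A_seq=149 A_ack=2055 B_seq=2196 B_ack=149

149 2055 2196 149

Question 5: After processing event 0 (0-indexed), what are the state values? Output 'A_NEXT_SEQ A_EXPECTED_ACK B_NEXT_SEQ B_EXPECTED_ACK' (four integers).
After event 0: A_seq=149 A_ack=2000 B_seq=2000 B_ack=149

149 2000 2000 149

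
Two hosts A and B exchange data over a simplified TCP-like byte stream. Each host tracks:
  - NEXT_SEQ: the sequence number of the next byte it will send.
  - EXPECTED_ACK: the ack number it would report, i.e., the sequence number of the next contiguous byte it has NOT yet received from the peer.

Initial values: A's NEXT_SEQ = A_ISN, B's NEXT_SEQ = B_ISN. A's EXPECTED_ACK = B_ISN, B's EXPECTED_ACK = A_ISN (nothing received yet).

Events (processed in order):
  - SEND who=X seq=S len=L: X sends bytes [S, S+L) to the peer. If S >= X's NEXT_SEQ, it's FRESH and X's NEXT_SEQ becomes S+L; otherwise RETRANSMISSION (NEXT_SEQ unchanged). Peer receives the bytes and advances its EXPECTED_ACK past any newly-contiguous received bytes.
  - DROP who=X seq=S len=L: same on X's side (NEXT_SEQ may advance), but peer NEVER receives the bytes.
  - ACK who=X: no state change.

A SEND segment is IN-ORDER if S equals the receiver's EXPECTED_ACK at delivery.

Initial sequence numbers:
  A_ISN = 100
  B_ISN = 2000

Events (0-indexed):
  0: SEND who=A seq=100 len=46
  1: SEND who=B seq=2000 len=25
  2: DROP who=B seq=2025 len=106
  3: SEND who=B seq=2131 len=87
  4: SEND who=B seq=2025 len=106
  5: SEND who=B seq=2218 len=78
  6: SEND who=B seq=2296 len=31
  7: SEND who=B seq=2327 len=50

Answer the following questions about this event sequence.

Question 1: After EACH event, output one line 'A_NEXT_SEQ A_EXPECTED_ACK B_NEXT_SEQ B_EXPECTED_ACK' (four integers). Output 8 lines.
146 2000 2000 146
146 2025 2025 146
146 2025 2131 146
146 2025 2218 146
146 2218 2218 146
146 2296 2296 146
146 2327 2327 146
146 2377 2377 146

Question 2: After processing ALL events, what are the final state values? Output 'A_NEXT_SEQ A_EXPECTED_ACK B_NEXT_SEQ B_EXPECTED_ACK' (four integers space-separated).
After event 0: A_seq=146 A_ack=2000 B_seq=2000 B_ack=146
After event 1: A_seq=146 A_ack=2025 B_seq=2025 B_ack=146
After event 2: A_seq=146 A_ack=2025 B_seq=2131 B_ack=146
After event 3: A_seq=146 A_ack=2025 B_seq=2218 B_ack=146
After event 4: A_seq=146 A_ack=2218 B_seq=2218 B_ack=146
After event 5: A_seq=146 A_ack=2296 B_seq=2296 B_ack=146
After event 6: A_seq=146 A_ack=2327 B_seq=2327 B_ack=146
After event 7: A_seq=146 A_ack=2377 B_seq=2377 B_ack=146

Answer: 146 2377 2377 146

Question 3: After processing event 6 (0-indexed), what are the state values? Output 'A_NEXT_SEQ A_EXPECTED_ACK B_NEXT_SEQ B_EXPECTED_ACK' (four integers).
After event 0: A_seq=146 A_ack=2000 B_seq=2000 B_ack=146
After event 1: A_seq=146 A_ack=2025 B_seq=2025 B_ack=146
After event 2: A_seq=146 A_ack=2025 B_seq=2131 B_ack=146
After event 3: A_seq=146 A_ack=2025 B_seq=2218 B_ack=146
After event 4: A_seq=146 A_ack=2218 B_seq=2218 B_ack=146
After event 5: A_seq=146 A_ack=2296 B_seq=2296 B_ack=146
After event 6: A_seq=146 A_ack=2327 B_seq=2327 B_ack=146

146 2327 2327 146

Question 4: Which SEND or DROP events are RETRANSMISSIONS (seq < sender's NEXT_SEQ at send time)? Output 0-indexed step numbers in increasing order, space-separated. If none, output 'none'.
Answer: 4

Derivation:
Step 0: SEND seq=100 -> fresh
Step 1: SEND seq=2000 -> fresh
Step 2: DROP seq=2025 -> fresh
Step 3: SEND seq=2131 -> fresh
Step 4: SEND seq=2025 -> retransmit
Step 5: SEND seq=2218 -> fresh
Step 6: SEND seq=2296 -> fresh
Step 7: SEND seq=2327 -> fresh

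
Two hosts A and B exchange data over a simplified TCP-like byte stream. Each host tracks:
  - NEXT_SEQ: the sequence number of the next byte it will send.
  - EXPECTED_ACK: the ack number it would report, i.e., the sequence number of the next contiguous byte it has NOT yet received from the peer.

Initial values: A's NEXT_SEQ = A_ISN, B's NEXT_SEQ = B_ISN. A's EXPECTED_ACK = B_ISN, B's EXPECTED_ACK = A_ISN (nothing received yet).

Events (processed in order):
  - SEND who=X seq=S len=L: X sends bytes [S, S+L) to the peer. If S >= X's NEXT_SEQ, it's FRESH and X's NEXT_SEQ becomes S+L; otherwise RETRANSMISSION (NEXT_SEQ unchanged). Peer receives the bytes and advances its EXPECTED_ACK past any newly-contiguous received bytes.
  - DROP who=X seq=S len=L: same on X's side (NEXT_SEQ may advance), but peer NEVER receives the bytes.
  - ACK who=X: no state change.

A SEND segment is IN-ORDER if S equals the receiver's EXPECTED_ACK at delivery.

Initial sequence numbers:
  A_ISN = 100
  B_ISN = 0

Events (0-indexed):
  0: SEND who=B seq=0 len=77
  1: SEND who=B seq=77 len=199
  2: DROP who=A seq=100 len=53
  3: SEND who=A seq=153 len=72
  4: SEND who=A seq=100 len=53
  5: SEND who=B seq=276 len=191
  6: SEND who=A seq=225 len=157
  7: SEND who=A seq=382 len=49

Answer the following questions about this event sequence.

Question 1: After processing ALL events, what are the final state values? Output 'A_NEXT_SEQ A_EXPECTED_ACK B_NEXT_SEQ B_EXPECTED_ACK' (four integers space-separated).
Answer: 431 467 467 431

Derivation:
After event 0: A_seq=100 A_ack=77 B_seq=77 B_ack=100
After event 1: A_seq=100 A_ack=276 B_seq=276 B_ack=100
After event 2: A_seq=153 A_ack=276 B_seq=276 B_ack=100
After event 3: A_seq=225 A_ack=276 B_seq=276 B_ack=100
After event 4: A_seq=225 A_ack=276 B_seq=276 B_ack=225
After event 5: A_seq=225 A_ack=467 B_seq=467 B_ack=225
After event 6: A_seq=382 A_ack=467 B_seq=467 B_ack=382
After event 7: A_seq=431 A_ack=467 B_seq=467 B_ack=431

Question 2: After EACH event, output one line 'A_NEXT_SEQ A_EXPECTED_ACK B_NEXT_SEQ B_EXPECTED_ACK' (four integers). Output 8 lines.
100 77 77 100
100 276 276 100
153 276 276 100
225 276 276 100
225 276 276 225
225 467 467 225
382 467 467 382
431 467 467 431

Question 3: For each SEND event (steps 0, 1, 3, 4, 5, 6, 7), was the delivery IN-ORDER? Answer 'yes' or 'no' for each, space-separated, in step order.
Answer: yes yes no yes yes yes yes

Derivation:
Step 0: SEND seq=0 -> in-order
Step 1: SEND seq=77 -> in-order
Step 3: SEND seq=153 -> out-of-order
Step 4: SEND seq=100 -> in-order
Step 5: SEND seq=276 -> in-order
Step 6: SEND seq=225 -> in-order
Step 7: SEND seq=382 -> in-order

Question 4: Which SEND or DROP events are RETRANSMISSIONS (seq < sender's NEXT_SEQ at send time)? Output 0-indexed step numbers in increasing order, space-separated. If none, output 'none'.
Answer: 4

Derivation:
Step 0: SEND seq=0 -> fresh
Step 1: SEND seq=77 -> fresh
Step 2: DROP seq=100 -> fresh
Step 3: SEND seq=153 -> fresh
Step 4: SEND seq=100 -> retransmit
Step 5: SEND seq=276 -> fresh
Step 6: SEND seq=225 -> fresh
Step 7: SEND seq=382 -> fresh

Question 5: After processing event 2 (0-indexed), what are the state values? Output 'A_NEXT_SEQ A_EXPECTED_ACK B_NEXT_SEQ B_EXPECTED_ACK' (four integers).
After event 0: A_seq=100 A_ack=77 B_seq=77 B_ack=100
After event 1: A_seq=100 A_ack=276 B_seq=276 B_ack=100
After event 2: A_seq=153 A_ack=276 B_seq=276 B_ack=100

153 276 276 100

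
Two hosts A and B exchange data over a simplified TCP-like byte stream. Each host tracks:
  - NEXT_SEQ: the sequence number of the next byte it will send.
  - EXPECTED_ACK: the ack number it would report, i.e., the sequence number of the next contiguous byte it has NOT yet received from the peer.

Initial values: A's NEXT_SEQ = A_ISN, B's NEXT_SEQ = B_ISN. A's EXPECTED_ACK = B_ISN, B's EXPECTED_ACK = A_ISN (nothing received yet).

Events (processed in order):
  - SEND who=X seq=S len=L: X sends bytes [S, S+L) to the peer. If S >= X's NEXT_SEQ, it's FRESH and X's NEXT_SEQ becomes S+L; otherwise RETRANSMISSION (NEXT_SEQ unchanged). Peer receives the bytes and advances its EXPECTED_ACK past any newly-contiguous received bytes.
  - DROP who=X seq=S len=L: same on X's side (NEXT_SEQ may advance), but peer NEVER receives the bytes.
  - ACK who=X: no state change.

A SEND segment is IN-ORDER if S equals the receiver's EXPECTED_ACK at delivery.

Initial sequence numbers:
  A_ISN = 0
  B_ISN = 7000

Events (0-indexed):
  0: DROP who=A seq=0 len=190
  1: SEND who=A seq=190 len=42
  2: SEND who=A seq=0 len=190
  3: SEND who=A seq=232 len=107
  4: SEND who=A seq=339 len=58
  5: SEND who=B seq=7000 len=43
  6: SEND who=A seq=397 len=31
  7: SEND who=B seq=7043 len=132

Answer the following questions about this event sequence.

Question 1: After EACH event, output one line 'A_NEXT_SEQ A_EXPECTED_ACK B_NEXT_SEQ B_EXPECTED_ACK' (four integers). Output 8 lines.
190 7000 7000 0
232 7000 7000 0
232 7000 7000 232
339 7000 7000 339
397 7000 7000 397
397 7043 7043 397
428 7043 7043 428
428 7175 7175 428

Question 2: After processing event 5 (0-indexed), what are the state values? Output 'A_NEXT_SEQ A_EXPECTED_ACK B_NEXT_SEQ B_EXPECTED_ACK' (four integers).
After event 0: A_seq=190 A_ack=7000 B_seq=7000 B_ack=0
After event 1: A_seq=232 A_ack=7000 B_seq=7000 B_ack=0
After event 2: A_seq=232 A_ack=7000 B_seq=7000 B_ack=232
After event 3: A_seq=339 A_ack=7000 B_seq=7000 B_ack=339
After event 4: A_seq=397 A_ack=7000 B_seq=7000 B_ack=397
After event 5: A_seq=397 A_ack=7043 B_seq=7043 B_ack=397

397 7043 7043 397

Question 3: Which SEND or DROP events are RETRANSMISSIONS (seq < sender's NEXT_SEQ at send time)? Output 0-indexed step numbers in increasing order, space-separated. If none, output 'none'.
Step 0: DROP seq=0 -> fresh
Step 1: SEND seq=190 -> fresh
Step 2: SEND seq=0 -> retransmit
Step 3: SEND seq=232 -> fresh
Step 4: SEND seq=339 -> fresh
Step 5: SEND seq=7000 -> fresh
Step 6: SEND seq=397 -> fresh
Step 7: SEND seq=7043 -> fresh

Answer: 2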